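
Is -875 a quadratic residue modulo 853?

yes

Pull out -1: (-875/853) = (-1/853)·(875/853). Since 853 ≡ 1 (mod 4), (-1/853) = +1. Now have (875/853).
Reduce the numerator: 875 ≡ 22 (mod 853), so (875/853) = (22/853).
Factor out 2: 22 = 2·11. Since 853 ≡ 5 (mod 8), (2/853) = -1. Now have -(11/853).
853 ≡ 1 (mod 4), so quadratic reciprocity gives (11/853) = (853/11). Reduce: 853 ≡ 6 (mod 11). Now have -(6/11).
Factor out 2: 6 = 2·3. Since 11 ≡ 3 (mod 8), (2/11) = -1. Now have (3/11).
Both 3 ≡ 3 and 11 ≡ 3 (mod 4), so reciprocity gives (3/11) = -(11/3). Reduce: 11 ≡ 2 (mod 3). Now have -(2/3).
Factor out 2: 2 = 2. Since 3 ≡ 3 (mod 8), (2/3) = -1. Now have (1/3).
(1/3) = 1. Collecting the sign factors: 1.
(-875/853) = 1, and 853 is prime, so -875 is a quadratic residue mod 853.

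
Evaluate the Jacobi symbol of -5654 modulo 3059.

-1

(-5654/3059)
  = (464/3059)    [-5654 ≡ 464 mod 3059]
  = (29/3059)    [3059 ≡ 3 mod 8 ⇒ (2/3059)^4 = +1]
  = (3059/29)    [QR: 29 ≡ 1 mod 4, sign kept]
  = (14/29)    [3059 ≡ 14 mod 29]
  = -(7/29)    [29 ≡ 5 mod 8 ⇒ (2/29) = -1]
  = -(29/7)    [QR: 29 ≡ 1 mod 4, sign kept]
  = -(1/7)    [29 ≡ 1 mod 7]
  = -1    [(1/7) = 1]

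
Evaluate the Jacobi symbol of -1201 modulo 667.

Reduce the numerator: -1201 ≡ 133 (mod 667), so (-1201 / 667) = (133 / 667).
133 ≡ 1 (mod 4), so quadratic reciprocity gives (133 / 667) = (667 / 133). Reduce: 667 ≡ 2 (mod 133). Now have (2 / 133).
Factor out 2: 2 = 2. Since 133 ≡ 5 (mod 8), (2 / 133) = -1. Now have -(1 / 133).
(1 / 133) = 1. Collecting the sign factors: -1.

-1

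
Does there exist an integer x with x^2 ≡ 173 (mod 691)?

(173/691)
  = (691/173)    [QR: 173 ≡ 1 mod 4, sign kept]
  = (172/173)    [691 ≡ 172 mod 173]
  = (43/173)    [173 ≡ 5 mod 8 ⇒ (2/173)^2 = +1]
  = (173/43)    [QR: 173 ≡ 1 mod 4, sign kept]
  = (1/43)    [173 ≡ 1 mod 43]
  = 1    [(1/43) = 1]
(173/691) = 1, and 691 is prime, so 173 is a quadratic residue mod 691.

yes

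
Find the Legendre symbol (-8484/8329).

Pull out -1: (-8484/8329) = (-1/8329)·(8484/8329). Since 8329 ≡ 1 (mod 4), (-1/8329) = +1. Now have (8484/8329).
Reduce the numerator: 8484 ≡ 155 (mod 8329), so (8484/8329) = (155/8329).
8329 ≡ 1 (mod 4), so quadratic reciprocity gives (155/8329) = (8329/155). Reduce: 8329 ≡ 114 (mod 155). Now have (114/155).
Factor out 2: 114 = 2·57. Since 155 ≡ 3 (mod 8), (2/155) = -1. Now have -(57/155).
57 ≡ 1 (mod 4), so quadratic reciprocity gives (57/155) = (155/57). Reduce: 155 ≡ 41 (mod 57). Now have -(41/57).
41 ≡ 1 (mod 4), so quadratic reciprocity gives (41/57) = (57/41). Reduce: 57 ≡ 16 (mod 41). Now have -(16/41).
Factor out 2: 16 = 2^4. Since 41 ≡ 1 (mod 8), (2/41) = +1, and (2/41)^4 = +1. Now have -(1/41).
(1/41) = 1. Collecting the sign factors: -1.

-1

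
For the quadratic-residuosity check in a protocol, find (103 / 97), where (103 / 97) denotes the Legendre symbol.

1

Reduce the numerator: 103 ≡ 6 (mod 97), so (103 / 97) = (6 / 97).
Factor out 2: 6 = 2·3. Since 97 ≡ 1 (mod 8), (2 / 97) = +1. Now have (3 / 97).
97 ≡ 1 (mod 4), so quadratic reciprocity gives (3 / 97) = (97 / 3). Reduce: 97 ≡ 1 (mod 3). Now have (1 / 3).
(1 / 3) = 1. Collecting the sign factors: 1.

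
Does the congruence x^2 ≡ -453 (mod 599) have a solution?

Reduce the numerator: -453 ≡ 146 (mod 599), so (-453|599) = (146|599).
Factor out 2: 146 = 2·73. Since 599 ≡ 7 (mod 8), (2|599) = +1. Now have (73|599).
73 ≡ 1 (mod 4), so quadratic reciprocity gives (73|599) = (599|73). Reduce: 599 ≡ 15 (mod 73). Now have (15|73).
73 ≡ 1 (mod 4), so quadratic reciprocity gives (15|73) = (73|15). Reduce: 73 ≡ 13 (mod 15). Now have (13|15).
13 ≡ 1 (mod 4), so quadratic reciprocity gives (13|15) = (15|13). Reduce: 15 ≡ 2 (mod 13). Now have (2|13).
Factor out 2: 2 = 2. Since 13 ≡ 5 (mod 8), (2|13) = -1. Now have -(1|13).
(1|13) = 1. Collecting the sign factors: -1.
The Legendre symbol is -1, so x^2 ≡ -453 (mod 599) has no solution.

no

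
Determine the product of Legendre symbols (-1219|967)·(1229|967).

1

By multiplicativity, (-1219·1229|967) = (-1219|967)·(1229|967).
First factor (-1219|967):
Reduce the numerator: -1219 ≡ 715 (mod 967), so (-1219|967) = (715|967).
Both 715 ≡ 3 and 967 ≡ 3 (mod 4), so reciprocity gives (715|967) = -(967|715). Reduce: 967 ≡ 252 (mod 715). Now have -(252|715).
Factor out 2: 252 = 2^2·63. Since 715 ≡ 3 (mod 8), (2|715) = -1, and (2|715)^2 = +1. Now have -(63|715).
Both 63 ≡ 3 and 715 ≡ 3 (mod 4), so reciprocity gives (63|715) = -(715|63). Reduce: 715 ≡ 22 (mod 63). Now have (22|63).
Factor out 2: 22 = 2·11. Since 63 ≡ 7 (mod 8), (2|63) = +1. Now have (11|63).
Both 11 ≡ 3 and 63 ≡ 3 (mod 4), so reciprocity gives (11|63) = -(63|11). Reduce: 63 ≡ 8 (mod 11). Now have -(8|11).
Factor out 2: 8 = 2^3. Since 11 ≡ 3 (mod 8), (2|11) = -1, and (2|11)^3 = -1. Now have (1|11).
(1|11) = 1. Collecting the sign factors: 1.
Second factor (1229|967):
Reduce the numerator: 1229 ≡ 262 (mod 967), so (1229|967) = (262|967).
Factor out 2: 262 = 2·131. Since 967 ≡ 7 (mod 8), (2|967) = +1. Now have (131|967).
Both 131 ≡ 3 and 967 ≡ 3 (mod 4), so reciprocity gives (131|967) = -(967|131). Reduce: 967 ≡ 50 (mod 131). Now have -(50|131).
Factor out 2: 50 = 2·25. Since 131 ≡ 3 (mod 8), (2|131) = -1. Now have (25|131).
25 ≡ 1 (mod 4), so quadratic reciprocity gives (25|131) = (131|25). Reduce: 131 ≡ 6 (mod 25). Now have (6|25).
Factor out 2: 6 = 2·3. Since 25 ≡ 1 (mod 8), (2|25) = +1. Now have (3|25).
25 ≡ 1 (mod 4), so quadratic reciprocity gives (3|25) = (25|3). Reduce: 25 ≡ 1 (mod 3). Now have (1|3).
(1|3) = 1. Collecting the sign factors: 1.
Product: (1)·(1) = 1.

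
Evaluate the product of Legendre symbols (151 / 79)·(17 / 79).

By multiplicativity, (151·17 / 79) = (151 / 79)·(17 / 79).
First factor (151 / 79):
Reduce the numerator: 151 ≡ 72 (mod 79), so (151 / 79) = (72 / 79).
Factor out 2: 72 = 2^3·9. Since 79 ≡ 7 (mod 8), (2 / 79) = +1, and (2 / 79)^3 = +1. Now have (9 / 79).
9 ≡ 1 (mod 4), so quadratic reciprocity gives (9 / 79) = (79 / 9). Reduce: 79 ≡ 7 (mod 9). Now have (7 / 9).
9 ≡ 1 (mod 4), so quadratic reciprocity gives (7 / 9) = (9 / 7). Reduce: 9 ≡ 2 (mod 7). Now have (2 / 7).
Factor out 2: 2 = 2. Since 7 ≡ 7 (mod 8), (2 / 7) = +1. Now have (1 / 7).
(1 / 7) = 1. Collecting the sign factors: 1.
Second factor (17 / 79):
17 ≡ 1 (mod 4), so quadratic reciprocity gives (17 / 79) = (79 / 17). Reduce: 79 ≡ 11 (mod 17). Now have (11 / 17).
17 ≡ 1 (mod 4), so quadratic reciprocity gives (11 / 17) = (17 / 11). Reduce: 17 ≡ 6 (mod 11). Now have (6 / 11).
Factor out 2: 6 = 2·3. Since 11 ≡ 3 (mod 8), (2 / 11) = -1. Now have -(3 / 11).
Both 3 ≡ 3 and 11 ≡ 3 (mod 4), so reciprocity gives (3 / 11) = -(11 / 3). Reduce: 11 ≡ 2 (mod 3). Now have (2 / 3).
Factor out 2: 2 = 2. Since 3 ≡ 3 (mod 8), (2 / 3) = -1. Now have -(1 / 3).
(1 / 3) = 1. Collecting the sign factors: -1.
Product: (1)·(-1) = -1.

-1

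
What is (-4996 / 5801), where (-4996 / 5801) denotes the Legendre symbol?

Reduce the numerator: -4996 ≡ 805 (mod 5801), so (-4996 / 5801) = (805 / 5801).
805 ≡ 1 (mod 4), so quadratic reciprocity gives (805 / 5801) = (5801 / 805). Reduce: 5801 ≡ 166 (mod 805). Now have (166 / 805).
Factor out 2: 166 = 2·83. Since 805 ≡ 5 (mod 8), (2 / 805) = -1. Now have -(83 / 805).
805 ≡ 1 (mod 4), so quadratic reciprocity gives (83 / 805) = (805 / 83). Reduce: 805 ≡ 58 (mod 83). Now have -(58 / 83).
Factor out 2: 58 = 2·29. Since 83 ≡ 3 (mod 8), (2 / 83) = -1. Now have (29 / 83).
29 ≡ 1 (mod 4), so quadratic reciprocity gives (29 / 83) = (83 / 29). Reduce: 83 ≡ 25 (mod 29). Now have (25 / 29).
25 ≡ 1 (mod 4), so quadratic reciprocity gives (25 / 29) = (29 / 25). Reduce: 29 ≡ 4 (mod 25). Now have (4 / 25).
Factor out 2: 4 = 2^2. Since 25 ≡ 1 (mod 8), (2 / 25) = +1, and (2 / 25)^2 = +1. Now have (1 / 25).
(1 / 25) = 1. Collecting the sign factors: 1.

1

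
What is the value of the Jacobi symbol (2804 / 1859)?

-1

(2804 / 1859)
  = (945 / 1859)    [2804 ≡ 945 mod 1859]
  = (1859 / 945)    [QR: 945 ≡ 1 mod 4, sign kept]
  = (914 / 945)    [1859 ≡ 914 mod 945]
  = (457 / 945)    [945 ≡ 1 mod 8 ⇒ (2 / 945) = +1]
  = (945 / 457)    [QR: 457 ≡ 1 mod 4, sign kept]
  = (31 / 457)    [945 ≡ 31 mod 457]
  = (457 / 31)    [QR: 457 ≡ 1 mod 4, sign kept]
  = (23 / 31)    [457 ≡ 23 mod 31]
  = -(31 / 23)    [QR: both ≡ 3 mod 4, sign flips]
  = -(8 / 23)    [31 ≡ 8 mod 23]
  = -(1 / 23)    [23 ≡ 7 mod 8 ⇒ (2 / 23)^3 = +1]
  = -1    [(1 / 23) = 1]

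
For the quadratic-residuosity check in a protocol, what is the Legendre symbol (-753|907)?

Pull out -1: (-753|907) = (-1|907)·(753|907). Since 907 ≡ 3 (mod 4), (-1|907) = -1. Now have -(753|907).
753 ≡ 1 (mod 4), so quadratic reciprocity gives (753|907) = (907|753). Reduce: 907 ≡ 154 (mod 753). Now have -(154|753).
Factor out 2: 154 = 2·77. Since 753 ≡ 1 (mod 8), (2|753) = +1. Now have -(77|753).
77 ≡ 1 (mod 4), so quadratic reciprocity gives (77|753) = (753|77). Reduce: 753 ≡ 60 (mod 77). Now have -(60|77).
Factor out 2: 60 = 2^2·15. Since 77 ≡ 5 (mod 8), (2|77) = -1, and (2|77)^2 = +1. Now have -(15|77).
77 ≡ 1 (mod 4), so quadratic reciprocity gives (15|77) = (77|15). Reduce: 77 ≡ 2 (mod 15). Now have -(2|15).
Factor out 2: 2 = 2. Since 15 ≡ 7 (mod 8), (2|15) = +1. Now have -(1|15).
(1|15) = 1. Collecting the sign factors: -1.

-1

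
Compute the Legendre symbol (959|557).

1

(959|557)
  = (402|557)    [959 ≡ 402 mod 557]
  = -(201|557)    [557 ≡ 5 mod 8 ⇒ (2|557) = -1]
  = -(557|201)    [QR: 201 ≡ 1 mod 4, sign kept]
  = -(155|201)    [557 ≡ 155 mod 201]
  = -(201|155)    [QR: 201 ≡ 1 mod 4, sign kept]
  = -(46|155)    [201 ≡ 46 mod 155]
  = (23|155)    [155 ≡ 3 mod 8 ⇒ (2|155) = -1]
  = -(155|23)    [QR: both ≡ 3 mod 4, sign flips]
  = -(17|23)    [155 ≡ 17 mod 23]
  = -(23|17)    [QR: 17 ≡ 1 mod 4, sign kept]
  = -(6|17)    [23 ≡ 6 mod 17]
  = -(3|17)    [17 ≡ 1 mod 8 ⇒ (2|17) = +1]
  = -(17|3)    [QR: 17 ≡ 1 mod 4, sign kept]
  = -(2|3)    [17 ≡ 2 mod 3]
  = (1|3)    [3 ≡ 3 mod 8 ⇒ (2|3) = -1]
  = 1    [(1|3) = 1]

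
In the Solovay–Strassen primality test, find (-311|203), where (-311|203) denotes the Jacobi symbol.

-1

(-311|203)
  = (95|203)    [-311 ≡ 95 mod 203]
  = -(203|95)    [QR: both ≡ 3 mod 4, sign flips]
  = -(13|95)    [203 ≡ 13 mod 95]
  = -(95|13)    [QR: 13 ≡ 1 mod 4, sign kept]
  = -(4|13)    [95 ≡ 4 mod 13]
  = -(1|13)    [13 ≡ 5 mod 8 ⇒ (2|13)^2 = +1]
  = -1    [(1|13) = 1]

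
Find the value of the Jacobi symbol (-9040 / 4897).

1

(-9040 / 4897)
  = (9040 / 4897)    [4897 ≡ 1 mod 4 ⇒ (-1 / 4897) = +1]
  = (4143 / 4897)    [9040 ≡ 4143 mod 4897]
  = (4897 / 4143)    [QR: 4897 ≡ 1 mod 4, sign kept]
  = (754 / 4143)    [4897 ≡ 754 mod 4143]
  = (377 / 4143)    [4143 ≡ 7 mod 8 ⇒ (2 / 4143) = +1]
  = (4143 / 377)    [QR: 377 ≡ 1 mod 4, sign kept]
  = (373 / 377)    [4143 ≡ 373 mod 377]
  = (377 / 373)    [QR: 373 ≡ 1 mod 4, sign kept]
  = (4 / 373)    [377 ≡ 4 mod 373]
  = (1 / 373)    [373 ≡ 5 mod 8 ⇒ (2 / 373)^2 = +1]
  = 1    [(1 / 373) = 1]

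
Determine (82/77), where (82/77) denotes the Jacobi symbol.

(82/77)
  = (5/77)    [82 ≡ 5 mod 77]
  = (77/5)    [QR: 5 ≡ 1 mod 4, sign kept]
  = (2/5)    [77 ≡ 2 mod 5]
  = -(1/5)    [5 ≡ 5 mod 8 ⇒ (2/5) = -1]
  = -1    [(1/5) = 1]

-1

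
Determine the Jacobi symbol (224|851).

(224|851)
  = -(7|851)    [851 ≡ 3 mod 8 ⇒ (2|851)^5 = -1]
  = (851|7)    [QR: both ≡ 3 mod 4, sign flips]
  = (4|7)    [851 ≡ 4 mod 7]
  = (1|7)    [7 ≡ 7 mod 8 ⇒ (2|7)^2 = +1]
  = 1    [(1|7) = 1]

1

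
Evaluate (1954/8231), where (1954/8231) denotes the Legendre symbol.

Factor out 2: 1954 = 2·977. Since 8231 ≡ 7 (mod 8), (2/8231) = +1. Now have (977/8231).
977 ≡ 1 (mod 4), so quadratic reciprocity gives (977/8231) = (8231/977). Reduce: 8231 ≡ 415 (mod 977). Now have (415/977).
977 ≡ 1 (mod 4), so quadratic reciprocity gives (415/977) = (977/415). Reduce: 977 ≡ 147 (mod 415). Now have (147/415).
Both 147 ≡ 3 and 415 ≡ 3 (mod 4), so reciprocity gives (147/415) = -(415/147). Reduce: 415 ≡ 121 (mod 147). Now have -(121/147).
121 ≡ 1 (mod 4), so quadratic reciprocity gives (121/147) = (147/121). Reduce: 147 ≡ 26 (mod 121). Now have -(26/121).
Factor out 2: 26 = 2·13. Since 121 ≡ 1 (mod 8), (2/121) = +1. Now have -(13/121).
13 ≡ 1 (mod 4), so quadratic reciprocity gives (13/121) = (121/13). Reduce: 121 ≡ 4 (mod 13). Now have -(4/13).
Factor out 2: 4 = 2^2. Since 13 ≡ 5 (mod 8), (2/13) = -1, and (2/13)^2 = +1. Now have -(1/13).
(1/13) = 1. Collecting the sign factors: -1.

-1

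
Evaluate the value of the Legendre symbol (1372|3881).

(1372|3881)
  = (343|3881)    [3881 ≡ 1 mod 8 ⇒ (2|3881)^2 = +1]
  = (3881|343)    [QR: 3881 ≡ 1 mod 4, sign kept]
  = (108|343)    [3881 ≡ 108 mod 343]
  = (27|343)    [343 ≡ 7 mod 8 ⇒ (2|343)^2 = +1]
  = -(343|27)    [QR: both ≡ 3 mod 4, sign flips]
  = -(19|27)    [343 ≡ 19 mod 27]
  = (27|19)    [QR: both ≡ 3 mod 4, sign flips]
  = (8|19)    [27 ≡ 8 mod 19]
  = -(1|19)    [19 ≡ 3 mod 8 ⇒ (2|19)^3 = -1]
  = -1    [(1|19) = 1]

-1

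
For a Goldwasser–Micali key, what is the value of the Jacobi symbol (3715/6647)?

(3715/6647)
  = -(6647/3715)    [QR: both ≡ 3 mod 4, sign flips]
  = -(2932/3715)    [6647 ≡ 2932 mod 3715]
  = -(733/3715)    [3715 ≡ 3 mod 8 ⇒ (2/3715)^2 = +1]
  = -(3715/733)    [QR: 733 ≡ 1 mod 4, sign kept]
  = -(50/733)    [3715 ≡ 50 mod 733]
  = (25/733)    [733 ≡ 5 mod 8 ⇒ (2/733) = -1]
  = (733/25)    [QR: 25 ≡ 1 mod 4, sign kept]
  = (8/25)    [733 ≡ 8 mod 25]
  = (1/25)    [25 ≡ 1 mod 8 ⇒ (2/25)^3 = +1]
  = 1    [(1/25) = 1]

1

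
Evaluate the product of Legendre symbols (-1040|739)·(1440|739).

-1

By multiplicativity, (-1040·1440|739) = (-1040|739)·(1440|739).
First factor (-1040|739):
Reduce the numerator: -1040 ≡ 438 (mod 739), so (-1040|739) = (438|739).
Factor out 2: 438 = 2·219. Since 739 ≡ 3 (mod 8), (2|739) = -1. Now have -(219|739).
Both 219 ≡ 3 and 739 ≡ 3 (mod 4), so reciprocity gives (219|739) = -(739|219). Reduce: 739 ≡ 82 (mod 219). Now have (82|219).
Factor out 2: 82 = 2·41. Since 219 ≡ 3 (mod 8), (2|219) = -1. Now have -(41|219).
41 ≡ 1 (mod 4), so quadratic reciprocity gives (41|219) = (219|41). Reduce: 219 ≡ 14 (mod 41). Now have -(14|41).
Factor out 2: 14 = 2·7. Since 41 ≡ 1 (mod 8), (2|41) = +1. Now have -(7|41).
41 ≡ 1 (mod 4), so quadratic reciprocity gives (7|41) = (41|7). Reduce: 41 ≡ 6 (mod 7). Now have -(6|7).
Factor out 2: 6 = 2·3. Since 7 ≡ 7 (mod 8), (2|7) = +1. Now have -(3|7).
Both 3 ≡ 3 and 7 ≡ 3 (mod 4), so reciprocity gives (3|7) = -(7|3). Reduce: 7 ≡ 1 (mod 3). Now have (1|3).
(1|3) = 1. Collecting the sign factors: 1.
Second factor (1440|739):
Reduce the numerator: 1440 ≡ 701 (mod 739), so (1440|739) = (701|739).
701 ≡ 1 (mod 4), so quadratic reciprocity gives (701|739) = (739|701). Reduce: 739 ≡ 38 (mod 701). Now have (38|701).
Factor out 2: 38 = 2·19. Since 701 ≡ 5 (mod 8), (2|701) = -1. Now have -(19|701).
701 ≡ 1 (mod 4), so quadratic reciprocity gives (19|701) = (701|19). Reduce: 701 ≡ 17 (mod 19). Now have -(17|19).
17 ≡ 1 (mod 4), so quadratic reciprocity gives (17|19) = (19|17). Reduce: 19 ≡ 2 (mod 17). Now have -(2|17).
Factor out 2: 2 = 2. Since 17 ≡ 1 (mod 8), (2|17) = +1. Now have -(1|17).
(1|17) = 1. Collecting the sign factors: -1.
Product: (1)·(-1) = -1.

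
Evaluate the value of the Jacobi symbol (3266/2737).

(3266/2737)
  = (529/2737)    [3266 ≡ 529 mod 2737]
  = (2737/529)    [QR: 529 ≡ 1 mod 4, sign kept]
  = (92/529)    [2737 ≡ 92 mod 529]
  = (23/529)    [529 ≡ 1 mod 8 ⇒ (2/529)^2 = +1]
  = (529/23)    [QR: 529 ≡ 1 mod 4, sign kept]
  = (0/23)    [529 ≡ 0 mod 23]
  = 0    [numerator 0, gcd > 1]

0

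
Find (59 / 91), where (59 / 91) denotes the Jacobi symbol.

Both 59 ≡ 3 and 91 ≡ 3 (mod 4), so reciprocity gives (59 / 91) = -(91 / 59). Reduce: 91 ≡ 32 (mod 59). Now have -(32 / 59).
Factor out 2: 32 = 2^5. Since 59 ≡ 3 (mod 8), (2 / 59) = -1, and (2 / 59)^5 = -1. Now have (1 / 59).
(1 / 59) = 1. Collecting the sign factors: 1.

1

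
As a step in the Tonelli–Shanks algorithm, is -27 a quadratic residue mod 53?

no

(-27/53)
  = (26/53)    [-27 ≡ 26 mod 53]
  = -(13/53)    [53 ≡ 5 mod 8 ⇒ (2/53) = -1]
  = -(53/13)    [QR: 13 ≡ 1 mod 4, sign kept]
  = -(1/13)    [53 ≡ 1 mod 13]
  = -1    [(1/13) = 1]
The Legendre symbol is -1, so x^2 ≡ -27 (mod 53) has no solution.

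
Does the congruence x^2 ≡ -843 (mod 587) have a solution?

(-843|587)
  = (331|587)    [-843 ≡ 331 mod 587]
  = -(587|331)    [QR: both ≡ 3 mod 4, sign flips]
  = -(256|331)    [587 ≡ 256 mod 331]
  = -(1|331)    [331 ≡ 3 mod 8 ⇒ (2|331)^8 = +1]
  = -1    [(1|331) = 1]
(-843|587) = -1, and 587 is prime, so -843 is not a quadratic residue mod 587.

no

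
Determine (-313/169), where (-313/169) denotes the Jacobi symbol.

1

Pull out -1: (-313/169) = (-1/169)·(313/169). Since 169 ≡ 1 (mod 4), (-1/169) = +1. Now have (313/169).
Reduce the numerator: 313 ≡ 144 (mod 169), so (313/169) = (144/169).
Factor out 2: 144 = 2^4·9. Since 169 ≡ 1 (mod 8), (2/169) = +1, and (2/169)^4 = +1. Now have (9/169).
9 ≡ 1 (mod 4), so quadratic reciprocity gives (9/169) = (169/9). Reduce: 169 ≡ 7 (mod 9). Now have (7/9).
9 ≡ 1 (mod 4), so quadratic reciprocity gives (7/9) = (9/7). Reduce: 9 ≡ 2 (mod 7). Now have (2/7).
Factor out 2: 2 = 2. Since 7 ≡ 7 (mod 8), (2/7) = +1. Now have (1/7).
(1/7) = 1. Collecting the sign factors: 1.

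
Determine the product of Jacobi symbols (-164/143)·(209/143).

0

By multiplicativity, (-164·209/143) = (-164/143)·(209/143).
First factor (-164/143):
Pull out -1: (-164/143) = (-1/143)·(164/143). Since 143 ≡ 3 (mod 4), (-1/143) = -1. Now have -(164/143).
Reduce the numerator: 164 ≡ 21 (mod 143), so (164/143) = (21/143).
21 ≡ 1 (mod 4), so quadratic reciprocity gives (21/143) = (143/21). Reduce: 143 ≡ 17 (mod 21). Now have -(17/21).
17 ≡ 1 (mod 4), so quadratic reciprocity gives (17/21) = (21/17). Reduce: 21 ≡ 4 (mod 17). Now have -(4/17).
Factor out 2: 4 = 2^2. Since 17 ≡ 1 (mod 8), (2/17) = +1, and (2/17)^2 = +1. Now have -(1/17).
(1/17) = 1. Collecting the sign factors: -1.
Second factor (209/143):
Reduce the numerator: 209 ≡ 66 (mod 143), so (209/143) = (66/143).
Factor out 2: 66 = 2·33. Since 143 ≡ 7 (mod 8), (2/143) = +1. Now have (33/143).
33 ≡ 1 (mod 4), so quadratic reciprocity gives (33/143) = (143/33). Reduce: 143 ≡ 11 (mod 33). Now have (11/33).
33 ≡ 1 (mod 4), so quadratic reciprocity gives (11/33) = (33/11). Reduce: 33 ≡ 0 (mod 11). Now have (0/11).
The numerator is now 0 with denominator 11 > 1: the symbol is 0.
Product: (-1)·(0) = 0.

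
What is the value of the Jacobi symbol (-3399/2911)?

(-3399/2911)
  = -(3399/2911)    [2911 ≡ 3 mod 4 ⇒ (-1/2911) = -1]
  = -(488/2911)    [3399 ≡ 488 mod 2911]
  = -(61/2911)    [2911 ≡ 7 mod 8 ⇒ (2/2911)^3 = +1]
  = -(2911/61)    [QR: 61 ≡ 1 mod 4, sign kept]
  = -(44/61)    [2911 ≡ 44 mod 61]
  = -(11/61)    [61 ≡ 5 mod 8 ⇒ (2/61)^2 = +1]
  = -(61/11)    [QR: 61 ≡ 1 mod 4, sign kept]
  = -(6/11)    [61 ≡ 6 mod 11]
  = (3/11)    [11 ≡ 3 mod 8 ⇒ (2/11) = -1]
  = -(11/3)    [QR: both ≡ 3 mod 4, sign flips]
  = -(2/3)    [11 ≡ 2 mod 3]
  = (1/3)    [3 ≡ 3 mod 8 ⇒ (2/3) = -1]
  = 1    [(1/3) = 1]

1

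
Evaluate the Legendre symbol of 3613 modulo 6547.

1

(3613 / 6547)
  = (6547 / 3613)    [QR: 3613 ≡ 1 mod 4, sign kept]
  = (2934 / 3613)    [6547 ≡ 2934 mod 3613]
  = -(1467 / 3613)    [3613 ≡ 5 mod 8 ⇒ (2 / 3613) = -1]
  = -(3613 / 1467)    [QR: 3613 ≡ 1 mod 4, sign kept]
  = -(679 / 1467)    [3613 ≡ 679 mod 1467]
  = (1467 / 679)    [QR: both ≡ 3 mod 4, sign flips]
  = (109 / 679)    [1467 ≡ 109 mod 679]
  = (679 / 109)    [QR: 109 ≡ 1 mod 4, sign kept]
  = (25 / 109)    [679 ≡ 25 mod 109]
  = (109 / 25)    [QR: 25 ≡ 1 mod 4, sign kept]
  = (9 / 25)    [109 ≡ 9 mod 25]
  = (25 / 9)    [QR: 9 ≡ 1 mod 4, sign kept]
  = (7 / 9)    [25 ≡ 7 mod 9]
  = (9 / 7)    [QR: 9 ≡ 1 mod 4, sign kept]
  = (2 / 7)    [9 ≡ 2 mod 7]
  = (1 / 7)    [7 ≡ 7 mod 8 ⇒ (2 / 7) = +1]
  = 1    [(1 / 7) = 1]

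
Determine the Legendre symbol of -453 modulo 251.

1

Pull out -1: (-453/251) = (-1/251)·(453/251). Since 251 ≡ 3 (mod 4), (-1/251) = -1. Now have -(453/251).
Reduce the numerator: 453 ≡ 202 (mod 251), so (453/251) = (202/251).
Factor out 2: 202 = 2·101. Since 251 ≡ 3 (mod 8), (2/251) = -1. Now have (101/251).
101 ≡ 1 (mod 4), so quadratic reciprocity gives (101/251) = (251/101). Reduce: 251 ≡ 49 (mod 101). Now have (49/101).
49 ≡ 1 (mod 4), so quadratic reciprocity gives (49/101) = (101/49). Reduce: 101 ≡ 3 (mod 49). Now have (3/49).
49 ≡ 1 (mod 4), so quadratic reciprocity gives (3/49) = (49/3). Reduce: 49 ≡ 1 (mod 3). Now have (1/3).
(1/3) = 1. Collecting the sign factors: 1.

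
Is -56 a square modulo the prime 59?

yes

Pull out -1: (-56/59) = (-1/59)·(56/59). Since 59 ≡ 3 (mod 4), (-1/59) = -1. Now have -(56/59).
Factor out 2: 56 = 2^3·7. Since 59 ≡ 3 (mod 8), (2/59) = -1, and (2/59)^3 = -1. Now have (7/59).
Both 7 ≡ 3 and 59 ≡ 3 (mod 4), so reciprocity gives (7/59) = -(59/7). Reduce: 59 ≡ 3 (mod 7). Now have -(3/7).
Both 3 ≡ 3 and 7 ≡ 3 (mod 4), so reciprocity gives (3/7) = -(7/3). Reduce: 7 ≡ 1 (mod 3). Now have (1/3).
(1/3) = 1. Collecting the sign factors: 1.
(-56/59) = 1, and 59 is prime, so -56 is a quadratic residue mod 59.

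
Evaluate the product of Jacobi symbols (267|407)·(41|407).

By multiplicativity, (267·41|407) = (267|407)·(41|407).
First factor (267|407):
(267|407)
  = -(407|267)    [QR: both ≡ 3 mod 4, sign flips]
  = -(140|267)    [407 ≡ 140 mod 267]
  = -(35|267)    [267 ≡ 3 mod 8 ⇒ (2|267)^2 = +1]
  = (267|35)    [QR: both ≡ 3 mod 4, sign flips]
  = (22|35)    [267 ≡ 22 mod 35]
  = -(11|35)    [35 ≡ 3 mod 8 ⇒ (2|35) = -1]
  = (35|11)    [QR: both ≡ 3 mod 4, sign flips]
  = (2|11)    [35 ≡ 2 mod 11]
  = -(1|11)    [11 ≡ 3 mod 8 ⇒ (2|11) = -1]
  = -1    [(1|11) = 1]
Second factor (41|407):
(41|407)
  = (407|41)    [QR: 41 ≡ 1 mod 4, sign kept]
  = (38|41)    [407 ≡ 38 mod 41]
  = (19|41)    [41 ≡ 1 mod 8 ⇒ (2|41) = +1]
  = (41|19)    [QR: 41 ≡ 1 mod 4, sign kept]
  = (3|19)    [41 ≡ 3 mod 19]
  = -(19|3)    [QR: both ≡ 3 mod 4, sign flips]
  = -(1|3)    [19 ≡ 1 mod 3]
  = -1    [(1|3) = 1]
Product: (-1)·(-1) = 1.

1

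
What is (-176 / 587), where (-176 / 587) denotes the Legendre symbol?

Reduce the numerator: -176 ≡ 411 (mod 587), so (-176 / 587) = (411 / 587).
Both 411 ≡ 3 and 587 ≡ 3 (mod 4), so reciprocity gives (411 / 587) = -(587 / 411). Reduce: 587 ≡ 176 (mod 411). Now have -(176 / 411).
Factor out 2: 176 = 2^4·11. Since 411 ≡ 3 (mod 8), (2 / 411) = -1, and (2 / 411)^4 = +1. Now have -(11 / 411).
Both 11 ≡ 3 and 411 ≡ 3 (mod 4), so reciprocity gives (11 / 411) = -(411 / 11). Reduce: 411 ≡ 4 (mod 11). Now have (4 / 11).
Factor out 2: 4 = 2^2. Since 11 ≡ 3 (mod 8), (2 / 11) = -1, and (2 / 11)^2 = +1. Now have (1 / 11).
(1 / 11) = 1. Collecting the sign factors: 1.

1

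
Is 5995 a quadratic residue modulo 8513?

no

8513 ≡ 1 (mod 4), so quadratic reciprocity gives (5995/8513) = (8513/5995). Reduce: 8513 ≡ 2518 (mod 5995). Now have (2518/5995).
Factor out 2: 2518 = 2·1259. Since 5995 ≡ 3 (mod 8), (2/5995) = -1. Now have -(1259/5995).
Both 1259 ≡ 3 and 5995 ≡ 3 (mod 4), so reciprocity gives (1259/5995) = -(5995/1259). Reduce: 5995 ≡ 959 (mod 1259). Now have (959/1259).
Both 959 ≡ 3 and 1259 ≡ 3 (mod 4), so reciprocity gives (959/1259) = -(1259/959). Reduce: 1259 ≡ 300 (mod 959). Now have -(300/959).
Factor out 2: 300 = 2^2·75. Since 959 ≡ 7 (mod 8), (2/959) = +1, and (2/959)^2 = +1. Now have -(75/959).
Both 75 ≡ 3 and 959 ≡ 3 (mod 4), so reciprocity gives (75/959) = -(959/75). Reduce: 959 ≡ 59 (mod 75). Now have (59/75).
Both 59 ≡ 3 and 75 ≡ 3 (mod 4), so reciprocity gives (59/75) = -(75/59). Reduce: 75 ≡ 16 (mod 59). Now have -(16/59).
Factor out 2: 16 = 2^4. Since 59 ≡ 3 (mod 8), (2/59) = -1, and (2/59)^4 = +1. Now have -(1/59).
(1/59) = 1. Collecting the sign factors: -1.
The Legendre symbol is -1, so x^2 ≡ 5995 (mod 8513) has no solution.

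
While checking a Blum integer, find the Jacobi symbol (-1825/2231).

Reduce the numerator: -1825 ≡ 406 (mod 2231), so (-1825/2231) = (406/2231).
Factor out 2: 406 = 2·203. Since 2231 ≡ 7 (mod 8), (2/2231) = +1. Now have (203/2231).
Both 203 ≡ 3 and 2231 ≡ 3 (mod 4), so reciprocity gives (203/2231) = -(2231/203). Reduce: 2231 ≡ 201 (mod 203). Now have -(201/203).
201 ≡ 1 (mod 4), so quadratic reciprocity gives (201/203) = (203/201). Reduce: 203 ≡ 2 (mod 201). Now have -(2/201).
Factor out 2: 2 = 2. Since 201 ≡ 1 (mod 8), (2/201) = +1. Now have -(1/201).
(1/201) = 1. Collecting the sign factors: -1.

-1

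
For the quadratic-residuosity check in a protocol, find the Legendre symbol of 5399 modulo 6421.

-1

(5399/6421)
  = (6421/5399)    [QR: 6421 ≡ 1 mod 4, sign kept]
  = (1022/5399)    [6421 ≡ 1022 mod 5399]
  = (511/5399)    [5399 ≡ 7 mod 8 ⇒ (2/5399) = +1]
  = -(5399/511)    [QR: both ≡ 3 mod 4, sign flips]
  = -(289/511)    [5399 ≡ 289 mod 511]
  = -(511/289)    [QR: 289 ≡ 1 mod 4, sign kept]
  = -(222/289)    [511 ≡ 222 mod 289]
  = -(111/289)    [289 ≡ 1 mod 8 ⇒ (2/289) = +1]
  = -(289/111)    [QR: 289 ≡ 1 mod 4, sign kept]
  = -(67/111)    [289 ≡ 67 mod 111]
  = (111/67)    [QR: both ≡ 3 mod 4, sign flips]
  = (44/67)    [111 ≡ 44 mod 67]
  = (11/67)    [67 ≡ 3 mod 8 ⇒ (2/67)^2 = +1]
  = -(67/11)    [QR: both ≡ 3 mod 4, sign flips]
  = -(1/11)    [67 ≡ 1 mod 11]
  = -1    [(1/11) = 1]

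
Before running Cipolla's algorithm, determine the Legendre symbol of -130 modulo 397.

-1

(-130 / 397)
  = (267 / 397)    [-130 ≡ 267 mod 397]
  = (397 / 267)    [QR: 397 ≡ 1 mod 4, sign kept]
  = (130 / 267)    [397 ≡ 130 mod 267]
  = -(65 / 267)    [267 ≡ 3 mod 8 ⇒ (2 / 267) = -1]
  = -(267 / 65)    [QR: 65 ≡ 1 mod 4, sign kept]
  = -(7 / 65)    [267 ≡ 7 mod 65]
  = -(65 / 7)    [QR: 65 ≡ 1 mod 4, sign kept]
  = -(2 / 7)    [65 ≡ 2 mod 7]
  = -(1 / 7)    [7 ≡ 7 mod 8 ⇒ (2 / 7) = +1]
  = -1    [(1 / 7) = 1]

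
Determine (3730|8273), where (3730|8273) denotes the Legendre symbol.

1

(3730|8273)
  = (1865|8273)    [8273 ≡ 1 mod 8 ⇒ (2|8273) = +1]
  = (8273|1865)    [QR: 1865 ≡ 1 mod 4, sign kept]
  = (813|1865)    [8273 ≡ 813 mod 1865]
  = (1865|813)    [QR: 813 ≡ 1 mod 4, sign kept]
  = (239|813)    [1865 ≡ 239 mod 813]
  = (813|239)    [QR: 813 ≡ 1 mod 4, sign kept]
  = (96|239)    [813 ≡ 96 mod 239]
  = (3|239)    [239 ≡ 7 mod 8 ⇒ (2|239)^5 = +1]
  = -(239|3)    [QR: both ≡ 3 mod 4, sign flips]
  = -(2|3)    [239 ≡ 2 mod 3]
  = (1|3)    [3 ≡ 3 mod 8 ⇒ (2|3) = -1]
  = 1    [(1|3) = 1]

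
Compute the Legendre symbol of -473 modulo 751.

(-473/751)
  = (278/751)    [-473 ≡ 278 mod 751]
  = (139/751)    [751 ≡ 7 mod 8 ⇒ (2/751) = +1]
  = -(751/139)    [QR: both ≡ 3 mod 4, sign flips]
  = -(56/139)    [751 ≡ 56 mod 139]
  = (7/139)    [139 ≡ 3 mod 8 ⇒ (2/139)^3 = -1]
  = -(139/7)    [QR: both ≡ 3 mod 4, sign flips]
  = -(6/7)    [139 ≡ 6 mod 7]
  = -(3/7)    [7 ≡ 7 mod 8 ⇒ (2/7) = +1]
  = (7/3)    [QR: both ≡ 3 mod 4, sign flips]
  = (1/3)    [7 ≡ 1 mod 3]
  = 1    [(1/3) = 1]

1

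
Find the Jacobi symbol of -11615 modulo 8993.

Reduce the numerator: -11615 ≡ 6371 (mod 8993), so (-11615/8993) = (6371/8993).
8993 ≡ 1 (mod 4), so quadratic reciprocity gives (6371/8993) = (8993/6371). Reduce: 8993 ≡ 2622 (mod 6371). Now have (2622/6371).
Factor out 2: 2622 = 2·1311. Since 6371 ≡ 3 (mod 8), (2/6371) = -1. Now have -(1311/6371).
Both 1311 ≡ 3 and 6371 ≡ 3 (mod 4), so reciprocity gives (1311/6371) = -(6371/1311). Reduce: 6371 ≡ 1127 (mod 1311). Now have (1127/1311).
Both 1127 ≡ 3 and 1311 ≡ 3 (mod 4), so reciprocity gives (1127/1311) = -(1311/1127). Reduce: 1311 ≡ 184 (mod 1127). Now have -(184/1127).
Factor out 2: 184 = 2^3·23. Since 1127 ≡ 7 (mod 8), (2/1127) = +1, and (2/1127)^3 = +1. Now have -(23/1127).
Both 23 ≡ 3 and 1127 ≡ 3 (mod 4), so reciprocity gives (23/1127) = -(1127/23). Reduce: 1127 ≡ 0 (mod 23). Now have (0/23).
The numerator is now 0 with denominator 23 > 1: the symbol is 0.

0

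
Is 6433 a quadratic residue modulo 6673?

(6433/6673)
  = (6673/6433)    [QR: 6433 ≡ 1 mod 4, sign kept]
  = (240/6433)    [6673 ≡ 240 mod 6433]
  = (15/6433)    [6433 ≡ 1 mod 8 ⇒ (2/6433)^4 = +1]
  = (6433/15)    [QR: 6433 ≡ 1 mod 4, sign kept]
  = (13/15)    [6433 ≡ 13 mod 15]
  = (15/13)    [QR: 13 ≡ 1 mod 4, sign kept]
  = (2/13)    [15 ≡ 2 mod 13]
  = -(1/13)    [13 ≡ 5 mod 8 ⇒ (2/13) = -1]
  = -1    [(1/13) = 1]
The Legendre symbol is -1, so x^2 ≡ 6433 (mod 6673) has no solution.

no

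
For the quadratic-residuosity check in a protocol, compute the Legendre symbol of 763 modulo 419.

(763/419)
  = (344/419)    [763 ≡ 344 mod 419]
  = -(43/419)    [419 ≡ 3 mod 8 ⇒ (2/419)^3 = -1]
  = (419/43)    [QR: both ≡ 3 mod 4, sign flips]
  = (32/43)    [419 ≡ 32 mod 43]
  = -(1/43)    [43 ≡ 3 mod 8 ⇒ (2/43)^5 = -1]
  = -1    [(1/43) = 1]

-1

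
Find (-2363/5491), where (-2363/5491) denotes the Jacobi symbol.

(-2363/5491)
  = (3128/5491)    [-2363 ≡ 3128 mod 5491]
  = -(391/5491)    [5491 ≡ 3 mod 8 ⇒ (2/5491)^3 = -1]
  = (5491/391)    [QR: both ≡ 3 mod 4, sign flips]
  = (17/391)    [5491 ≡ 17 mod 391]
  = (391/17)    [QR: 17 ≡ 1 mod 4, sign kept]
  = (0/17)    [391 ≡ 0 mod 17]
  = 0    [numerator 0, gcd > 1]

0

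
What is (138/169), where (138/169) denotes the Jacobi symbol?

(138/169)
  = (69/169)    [169 ≡ 1 mod 8 ⇒ (2/169) = +1]
  = (169/69)    [QR: 69 ≡ 1 mod 4, sign kept]
  = (31/69)    [169 ≡ 31 mod 69]
  = (69/31)    [QR: 69 ≡ 1 mod 4, sign kept]
  = (7/31)    [69 ≡ 7 mod 31]
  = -(31/7)    [QR: both ≡ 3 mod 4, sign flips]
  = -(3/7)    [31 ≡ 3 mod 7]
  = (7/3)    [QR: both ≡ 3 mod 4, sign flips]
  = (1/3)    [7 ≡ 1 mod 3]
  = 1    [(1/3) = 1]

1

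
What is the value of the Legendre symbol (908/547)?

(908/547)
  = (361/547)    [908 ≡ 361 mod 547]
  = (547/361)    [QR: 361 ≡ 1 mod 4, sign kept]
  = (186/361)    [547 ≡ 186 mod 361]
  = (93/361)    [361 ≡ 1 mod 8 ⇒ (2/361) = +1]
  = (361/93)    [QR: 93 ≡ 1 mod 4, sign kept]
  = (82/93)    [361 ≡ 82 mod 93]
  = -(41/93)    [93 ≡ 5 mod 8 ⇒ (2/93) = -1]
  = -(93/41)    [QR: 41 ≡ 1 mod 4, sign kept]
  = -(11/41)    [93 ≡ 11 mod 41]
  = -(41/11)    [QR: 41 ≡ 1 mod 4, sign kept]
  = -(8/11)    [41 ≡ 8 mod 11]
  = (1/11)    [11 ≡ 3 mod 8 ⇒ (2/11)^3 = -1]
  = 1    [(1/11) = 1]

1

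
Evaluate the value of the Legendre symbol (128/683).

(128/683)
  = -(1/683)    [683 ≡ 3 mod 8 ⇒ (2/683)^7 = -1]
  = -1    [(1/683) = 1]

-1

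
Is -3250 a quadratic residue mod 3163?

Pull out -1: (-3250|3163) = (-1|3163)·(3250|3163). Since 3163 ≡ 3 (mod 4), (-1|3163) = -1. Now have -(3250|3163).
Reduce the numerator: 3250 ≡ 87 (mod 3163), so (3250|3163) = (87|3163).
Both 87 ≡ 3 and 3163 ≡ 3 (mod 4), so reciprocity gives (87|3163) = -(3163|87). Reduce: 3163 ≡ 31 (mod 87). Now have (31|87).
Both 31 ≡ 3 and 87 ≡ 3 (mod 4), so reciprocity gives (31|87) = -(87|31). Reduce: 87 ≡ 25 (mod 31). Now have -(25|31).
25 ≡ 1 (mod 4), so quadratic reciprocity gives (25|31) = (31|25). Reduce: 31 ≡ 6 (mod 25). Now have -(6|25).
Factor out 2: 6 = 2·3. Since 25 ≡ 1 (mod 8), (2|25) = +1. Now have -(3|25).
25 ≡ 1 (mod 4), so quadratic reciprocity gives (3|25) = (25|3). Reduce: 25 ≡ 1 (mod 3). Now have -(1|3).
(1|3) = 1. Collecting the sign factors: -1.
The Legendre symbol is -1, so x^2 ≡ -3250 (mod 3163) has no solution.

no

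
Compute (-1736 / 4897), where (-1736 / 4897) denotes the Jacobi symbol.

-1

Pull out -1: (-1736 / 4897) = (-1 / 4897)·(1736 / 4897). Since 4897 ≡ 1 (mod 4), (-1 / 4897) = +1. Now have (1736 / 4897).
Factor out 2: 1736 = 2^3·217. Since 4897 ≡ 1 (mod 8), (2 / 4897) = +1, and (2 / 4897)^3 = +1. Now have (217 / 4897).
217 ≡ 1 (mod 4), so quadratic reciprocity gives (217 / 4897) = (4897 / 217). Reduce: 4897 ≡ 123 (mod 217). Now have (123 / 217).
217 ≡ 1 (mod 4), so quadratic reciprocity gives (123 / 217) = (217 / 123). Reduce: 217 ≡ 94 (mod 123). Now have (94 / 123).
Factor out 2: 94 = 2·47. Since 123 ≡ 3 (mod 8), (2 / 123) = -1. Now have -(47 / 123).
Both 47 ≡ 3 and 123 ≡ 3 (mod 4), so reciprocity gives (47 / 123) = -(123 / 47). Reduce: 123 ≡ 29 (mod 47). Now have (29 / 47).
29 ≡ 1 (mod 4), so quadratic reciprocity gives (29 / 47) = (47 / 29). Reduce: 47 ≡ 18 (mod 29). Now have (18 / 29).
Factor out 2: 18 = 2·9. Since 29 ≡ 5 (mod 8), (2 / 29) = -1. Now have -(9 / 29).
9 ≡ 1 (mod 4), so quadratic reciprocity gives (9 / 29) = (29 / 9). Reduce: 29 ≡ 2 (mod 9). Now have -(2 / 9).
Factor out 2: 2 = 2. Since 9 ≡ 1 (mod 8), (2 / 9) = +1. Now have -(1 / 9).
(1 / 9) = 1. Collecting the sign factors: -1.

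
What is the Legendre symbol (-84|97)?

Pull out -1: (-84|97) = (-1|97)·(84|97). Since 97 ≡ 1 (mod 4), (-1|97) = +1. Now have (84|97).
Factor out 2: 84 = 2^2·21. Since 97 ≡ 1 (mod 8), (2|97) = +1, and (2|97)^2 = +1. Now have (21|97).
21 ≡ 1 (mod 4), so quadratic reciprocity gives (21|97) = (97|21). Reduce: 97 ≡ 13 (mod 21). Now have (13|21).
13 ≡ 1 (mod 4), so quadratic reciprocity gives (13|21) = (21|13). Reduce: 21 ≡ 8 (mod 13). Now have (8|13).
Factor out 2: 8 = 2^3. Since 13 ≡ 5 (mod 8), (2|13) = -1, and (2|13)^3 = -1. Now have -(1|13).
(1|13) = 1. Collecting the sign factors: -1.

-1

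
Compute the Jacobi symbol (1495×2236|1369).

By multiplicativity, (1495·2236|1369) = (1495|1369)·(2236|1369).
First factor (1495|1369):
Reduce the numerator: 1495 ≡ 126 (mod 1369), so (1495|1369) = (126|1369).
Factor out 2: 126 = 2·63. Since 1369 ≡ 1 (mod 8), (2|1369) = +1. Now have (63|1369).
1369 ≡ 1 (mod 4), so quadratic reciprocity gives (63|1369) = (1369|63). Reduce: 1369 ≡ 46 (mod 63). Now have (46|63).
Factor out 2: 46 = 2·23. Since 63 ≡ 7 (mod 8), (2|63) = +1. Now have (23|63).
Both 23 ≡ 3 and 63 ≡ 3 (mod 4), so reciprocity gives (23|63) = -(63|23). Reduce: 63 ≡ 17 (mod 23). Now have -(17|23).
17 ≡ 1 (mod 4), so quadratic reciprocity gives (17|23) = (23|17). Reduce: 23 ≡ 6 (mod 17). Now have -(6|17).
Factor out 2: 6 = 2·3. Since 17 ≡ 1 (mod 8), (2|17) = +1. Now have -(3|17).
17 ≡ 1 (mod 4), so quadratic reciprocity gives (3|17) = (17|3). Reduce: 17 ≡ 2 (mod 3). Now have -(2|3).
Factor out 2: 2 = 2. Since 3 ≡ 3 (mod 8), (2|3) = -1. Now have (1|3).
(1|3) = 1. Collecting the sign factors: 1.
Second factor (2236|1369):
Reduce the numerator: 2236 ≡ 867 (mod 1369), so (2236|1369) = (867|1369).
1369 ≡ 1 (mod 4), so quadratic reciprocity gives (867|1369) = (1369|867). Reduce: 1369 ≡ 502 (mod 867). Now have (502|867).
Factor out 2: 502 = 2·251. Since 867 ≡ 3 (mod 8), (2|867) = -1. Now have -(251|867).
Both 251 ≡ 3 and 867 ≡ 3 (mod 4), so reciprocity gives (251|867) = -(867|251). Reduce: 867 ≡ 114 (mod 251). Now have (114|251).
Factor out 2: 114 = 2·57. Since 251 ≡ 3 (mod 8), (2|251) = -1. Now have -(57|251).
57 ≡ 1 (mod 4), so quadratic reciprocity gives (57|251) = (251|57). Reduce: 251 ≡ 23 (mod 57). Now have -(23|57).
57 ≡ 1 (mod 4), so quadratic reciprocity gives (23|57) = (57|23). Reduce: 57 ≡ 11 (mod 23). Now have -(11|23).
Both 11 ≡ 3 and 23 ≡ 3 (mod 4), so reciprocity gives (11|23) = -(23|11). Reduce: 23 ≡ 1 (mod 11). Now have (1|11).
(1|11) = 1. Collecting the sign factors: 1.
Product: (1)·(1) = 1.

1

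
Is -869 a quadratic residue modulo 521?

no

(-869|521)
  = (869|521)    [521 ≡ 1 mod 4 ⇒ (-1|521) = +1]
  = (348|521)    [869 ≡ 348 mod 521]
  = (87|521)    [521 ≡ 1 mod 8 ⇒ (2|521)^2 = +1]
  = (521|87)    [QR: 521 ≡ 1 mod 4, sign kept]
  = (86|87)    [521 ≡ 86 mod 87]
  = (43|87)    [87 ≡ 7 mod 8 ⇒ (2|87) = +1]
  = -(87|43)    [QR: both ≡ 3 mod 4, sign flips]
  = -(1|43)    [87 ≡ 1 mod 43]
  = -1    [(1|43) = 1]
(-869|521) = -1, and 521 is prime, so -869 is not a quadratic residue mod 521.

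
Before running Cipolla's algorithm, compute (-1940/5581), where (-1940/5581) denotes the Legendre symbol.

(-1940/5581)
  = (3641/5581)    [-1940 ≡ 3641 mod 5581]
  = (5581/3641)    [QR: 3641 ≡ 1 mod 4, sign kept]
  = (1940/3641)    [5581 ≡ 1940 mod 3641]
  = (485/3641)    [3641 ≡ 1 mod 8 ⇒ (2/3641)^2 = +1]
  = (3641/485)    [QR: 485 ≡ 1 mod 4, sign kept]
  = (246/485)    [3641 ≡ 246 mod 485]
  = -(123/485)    [485 ≡ 5 mod 8 ⇒ (2/485) = -1]
  = -(485/123)    [QR: 485 ≡ 1 mod 4, sign kept]
  = -(116/123)    [485 ≡ 116 mod 123]
  = -(29/123)    [123 ≡ 3 mod 8 ⇒ (2/123)^2 = +1]
  = -(123/29)    [QR: 29 ≡ 1 mod 4, sign kept]
  = -(7/29)    [123 ≡ 7 mod 29]
  = -(29/7)    [QR: 29 ≡ 1 mod 4, sign kept]
  = -(1/7)    [29 ≡ 1 mod 7]
  = -1    [(1/7) = 1]

-1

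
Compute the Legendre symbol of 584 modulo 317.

-1

(584 / 317)
  = (267 / 317)    [584 ≡ 267 mod 317]
  = (317 / 267)    [QR: 317 ≡ 1 mod 4, sign kept]
  = (50 / 267)    [317 ≡ 50 mod 267]
  = -(25 / 267)    [267 ≡ 3 mod 8 ⇒ (2 / 267) = -1]
  = -(267 / 25)    [QR: 25 ≡ 1 mod 4, sign kept]
  = -(17 / 25)    [267 ≡ 17 mod 25]
  = -(25 / 17)    [QR: 17 ≡ 1 mod 4, sign kept]
  = -(8 / 17)    [25 ≡ 8 mod 17]
  = -(1 / 17)    [17 ≡ 1 mod 8 ⇒ (2 / 17)^3 = +1]
  = -1    [(1 / 17) = 1]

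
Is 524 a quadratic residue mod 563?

(524/563)
  = (131/563)    [563 ≡ 3 mod 8 ⇒ (2/563)^2 = +1]
  = -(563/131)    [QR: both ≡ 3 mod 4, sign flips]
  = -(39/131)    [563 ≡ 39 mod 131]
  = (131/39)    [QR: both ≡ 3 mod 4, sign flips]
  = (14/39)    [131 ≡ 14 mod 39]
  = (7/39)    [39 ≡ 7 mod 8 ⇒ (2/39) = +1]
  = -(39/7)    [QR: both ≡ 3 mod 4, sign flips]
  = -(4/7)    [39 ≡ 4 mod 7]
  = -(1/7)    [7 ≡ 7 mod 8 ⇒ (2/7)^2 = +1]
  = -1    [(1/7) = 1]
(524/563) = -1, and 563 is prime, so 524 is not a quadratic residue mod 563.

no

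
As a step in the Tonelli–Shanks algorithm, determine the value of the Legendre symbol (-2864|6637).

1

(-2864|6637)
  = (3773|6637)    [-2864 ≡ 3773 mod 6637]
  = (6637|3773)    [QR: 3773 ≡ 1 mod 4, sign kept]
  = (2864|3773)    [6637 ≡ 2864 mod 3773]
  = (179|3773)    [3773 ≡ 5 mod 8 ⇒ (2|3773)^4 = +1]
  = (3773|179)    [QR: 3773 ≡ 1 mod 4, sign kept]
  = (14|179)    [3773 ≡ 14 mod 179]
  = -(7|179)    [179 ≡ 3 mod 8 ⇒ (2|179) = -1]
  = (179|7)    [QR: both ≡ 3 mod 4, sign flips]
  = (4|7)    [179 ≡ 4 mod 7]
  = (1|7)    [7 ≡ 7 mod 8 ⇒ (2|7)^2 = +1]
  = 1    [(1|7) = 1]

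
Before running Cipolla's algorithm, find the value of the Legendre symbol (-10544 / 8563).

-1

(-10544 / 8563)
  = -(10544 / 8563)    [8563 ≡ 3 mod 4 ⇒ (-1 / 8563) = -1]
  = -(1981 / 8563)    [10544 ≡ 1981 mod 8563]
  = -(8563 / 1981)    [QR: 1981 ≡ 1 mod 4, sign kept]
  = -(639 / 1981)    [8563 ≡ 639 mod 1981]
  = -(1981 / 639)    [QR: 1981 ≡ 1 mod 4, sign kept]
  = -(64 / 639)    [1981 ≡ 64 mod 639]
  = -(1 / 639)    [639 ≡ 7 mod 8 ⇒ (2 / 639)^6 = +1]
  = -1    [(1 / 639) = 1]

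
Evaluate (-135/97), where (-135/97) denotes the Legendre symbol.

-1

Pull out -1: (-135/97) = (-1/97)·(135/97). Since 97 ≡ 1 (mod 4), (-1/97) = +1. Now have (135/97).
Reduce the numerator: 135 ≡ 38 (mod 97), so (135/97) = (38/97).
Factor out 2: 38 = 2·19. Since 97 ≡ 1 (mod 8), (2/97) = +1. Now have (19/97).
97 ≡ 1 (mod 4), so quadratic reciprocity gives (19/97) = (97/19). Reduce: 97 ≡ 2 (mod 19). Now have (2/19).
Factor out 2: 2 = 2. Since 19 ≡ 3 (mod 8), (2/19) = -1. Now have -(1/19).
(1/19) = 1. Collecting the sign factors: -1.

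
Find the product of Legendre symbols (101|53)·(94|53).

1

By multiplicativity, (101·94|53) = (101|53)·(94|53).
First factor (101|53):
Reduce the numerator: 101 ≡ 48 (mod 53), so (101|53) = (48|53).
Factor out 2: 48 = 2^4·3. Since 53 ≡ 5 (mod 8), (2|53) = -1, and (2|53)^4 = +1. Now have (3|53).
53 ≡ 1 (mod 4), so quadratic reciprocity gives (3|53) = (53|3). Reduce: 53 ≡ 2 (mod 3). Now have (2|3).
Factor out 2: 2 = 2. Since 3 ≡ 3 (mod 8), (2|3) = -1. Now have -(1|3).
(1|3) = 1. Collecting the sign factors: -1.
Second factor (94|53):
Reduce the numerator: 94 ≡ 41 (mod 53), so (94|53) = (41|53).
41 ≡ 1 (mod 4), so quadratic reciprocity gives (41|53) = (53|41). Reduce: 53 ≡ 12 (mod 41). Now have (12|41).
Factor out 2: 12 = 2^2·3. Since 41 ≡ 1 (mod 8), (2|41) = +1, and (2|41)^2 = +1. Now have (3|41).
41 ≡ 1 (mod 4), so quadratic reciprocity gives (3|41) = (41|3). Reduce: 41 ≡ 2 (mod 3). Now have (2|3).
Factor out 2: 2 = 2. Since 3 ≡ 3 (mod 8), (2|3) = -1. Now have -(1|3).
(1|3) = 1. Collecting the sign factors: -1.
Product: (-1)·(-1) = 1.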